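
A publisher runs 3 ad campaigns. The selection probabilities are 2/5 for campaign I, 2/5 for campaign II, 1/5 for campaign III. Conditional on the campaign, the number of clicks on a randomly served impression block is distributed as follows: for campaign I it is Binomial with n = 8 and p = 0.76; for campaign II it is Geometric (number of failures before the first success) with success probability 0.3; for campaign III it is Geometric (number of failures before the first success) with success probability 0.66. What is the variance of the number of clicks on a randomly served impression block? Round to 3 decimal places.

8.839

Per component, I: μ=6.08, E[X²]=38.4256; II: μ=2.33333, E[X²]=13.2222; III: μ=0.515152, E[X²]=1.04591.
E[X] = 0.4·6.08 + 0.4·2.33333 + 0.2·0.515152 = 3.46836.
E[X²] = 0.4·38.4256 + 0.4·13.2222 + 0.2·1.04591 = 20.8683.
Var(X) = E[X²] − (E[X])² = 20.8683 − 12.0295 = 8.83877.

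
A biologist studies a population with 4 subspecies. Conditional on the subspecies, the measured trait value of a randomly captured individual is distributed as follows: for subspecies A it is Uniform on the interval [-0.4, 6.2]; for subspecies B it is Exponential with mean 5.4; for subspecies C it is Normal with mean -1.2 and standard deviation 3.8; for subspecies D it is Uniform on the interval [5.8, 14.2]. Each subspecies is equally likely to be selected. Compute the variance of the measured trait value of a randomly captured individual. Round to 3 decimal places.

29.754

Per component, A: μ=2.9, E[X²]=12.04; B: μ=5.4, E[X²]=58.32; C: μ=-1.2, E[X²]=15.88; D: μ=10, E[X²]=105.88.
E[X] = 0.25·2.9 + 0.25·5.4 + 0.25·-1.2 + 0.25·10 = 4.275.
E[X²] = 0.25·12.04 + 0.25·58.32 + 0.25·15.88 + 0.25·105.88 = 48.03.
Var(X) = E[X²] − (E[X])² = 48.03 − 18.2756 = 29.7544.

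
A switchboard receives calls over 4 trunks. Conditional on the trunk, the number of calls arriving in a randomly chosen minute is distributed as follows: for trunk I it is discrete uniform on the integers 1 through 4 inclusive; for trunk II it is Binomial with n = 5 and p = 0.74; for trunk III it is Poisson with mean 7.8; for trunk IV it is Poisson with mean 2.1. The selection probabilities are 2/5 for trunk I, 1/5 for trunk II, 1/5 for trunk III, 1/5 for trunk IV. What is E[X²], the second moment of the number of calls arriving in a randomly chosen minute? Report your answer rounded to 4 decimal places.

20.9604

For each component E[X²] = Var + (mean)², giving I: 7.5; II: 14.652; III: 68.64; IV: 6.51.
Overall E[X²] = 0.4·7.5 + 0.2·14.652 + 0.2·68.64 + 0.2·6.51 = 20.9604.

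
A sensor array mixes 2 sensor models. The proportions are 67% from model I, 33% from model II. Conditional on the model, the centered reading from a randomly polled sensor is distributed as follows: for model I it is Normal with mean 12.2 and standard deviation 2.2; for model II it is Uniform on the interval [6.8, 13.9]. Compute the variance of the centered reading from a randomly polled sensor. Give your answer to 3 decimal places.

Per component, I: μ=12.2, E[X²]=153.68; II: μ=10.35, E[X²]=111.323.
E[X] = 0.67·12.2 + 0.33·10.35 = 11.5895.
E[X²] = 0.67·153.68 + 0.33·111.323 = 139.702.
Var(X) = E[X²] − (E[X])² = 139.702 − 134.317 = 5.38579.

5.386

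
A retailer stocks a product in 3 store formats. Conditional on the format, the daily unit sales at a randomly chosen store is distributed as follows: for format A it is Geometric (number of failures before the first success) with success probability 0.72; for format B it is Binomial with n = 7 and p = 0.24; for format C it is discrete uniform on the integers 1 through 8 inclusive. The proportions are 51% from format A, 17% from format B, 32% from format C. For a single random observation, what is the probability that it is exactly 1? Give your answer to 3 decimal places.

Conditional on each format, P(X = 1): A: 0.2016; B: 0.323736; C: 0.125.
By total probability, P(X = 1) = 0.51·0.2016 + 0.17·0.323736 + 0.32·0.125 = 0.197851.

0.198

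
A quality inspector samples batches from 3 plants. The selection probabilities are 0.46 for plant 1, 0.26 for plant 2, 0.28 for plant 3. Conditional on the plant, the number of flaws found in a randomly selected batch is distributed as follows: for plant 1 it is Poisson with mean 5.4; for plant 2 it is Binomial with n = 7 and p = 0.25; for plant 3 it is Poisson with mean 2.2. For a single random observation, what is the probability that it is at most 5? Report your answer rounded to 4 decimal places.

0.7839

Conditional on each plant, P(X ≤ 5): 1: 0.546132; 2: 0.998657; 3: 0.97509.
By total probability, P(X ≤ 5) = 0.46·0.546132 + 0.26·0.998657 + 0.28·0.97509 = 0.783897.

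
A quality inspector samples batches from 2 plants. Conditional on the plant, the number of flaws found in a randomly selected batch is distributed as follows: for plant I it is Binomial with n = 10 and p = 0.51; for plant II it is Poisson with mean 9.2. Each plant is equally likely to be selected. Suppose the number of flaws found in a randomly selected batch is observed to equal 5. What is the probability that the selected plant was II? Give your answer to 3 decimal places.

0.184

Likelihoods P(X=5 | ·): I: 0.245602; II: 0.0554943.
Posterior ∝ prior × likelihood. Numerator for II: 0.5·0.0554943 = 0.0277472.
Normalizing constant: 0.5·0.245602 + 0.5·0.0554943 = 0.150548.
P(II | observation) = 0.0277472 / 0.150548 = 0.184308.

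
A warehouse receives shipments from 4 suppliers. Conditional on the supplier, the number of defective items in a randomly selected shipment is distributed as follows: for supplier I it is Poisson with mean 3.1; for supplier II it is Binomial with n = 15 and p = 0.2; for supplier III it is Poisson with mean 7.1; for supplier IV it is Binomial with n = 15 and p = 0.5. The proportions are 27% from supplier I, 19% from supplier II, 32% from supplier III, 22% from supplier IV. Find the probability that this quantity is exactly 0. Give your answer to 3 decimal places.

Conditional on each supplier, P(X = 0): I: 0.0450492; II: 0.0351844; III: 0.000825105; IV: 3.05176e-05.
By total probability, P(X = 0) = 0.27·0.0450492 + 0.19·0.0351844 + 0.32·0.000825105 + 0.22·3.05176e-05 = 0.0191191.

0.019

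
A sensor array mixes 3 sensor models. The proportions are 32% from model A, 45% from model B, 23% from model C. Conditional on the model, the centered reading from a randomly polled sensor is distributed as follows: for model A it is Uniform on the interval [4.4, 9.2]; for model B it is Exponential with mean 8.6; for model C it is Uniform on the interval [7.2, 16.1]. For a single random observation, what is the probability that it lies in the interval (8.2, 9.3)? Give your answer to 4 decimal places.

Conditional on each model, P(8.2 < X < 9.3): A: 0.208333; B: 0.0462723; C: 0.123596.
By total probability, P(8.2 < X < 9.3) = 0.32·0.208333 + 0.45·0.0462723 + 0.23·0.123596 = 0.115916.

0.1159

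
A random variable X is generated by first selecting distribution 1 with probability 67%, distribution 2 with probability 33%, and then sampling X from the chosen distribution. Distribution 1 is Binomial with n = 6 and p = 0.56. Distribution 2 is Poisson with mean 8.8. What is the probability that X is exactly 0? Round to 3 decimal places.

0.005

Conditional on each component, P(X = 0): 1: 0.00725631; 2: 0.000150733.
By total probability, P(X = 0) = 0.67·0.00725631 + 0.33·0.000150733 = 0.00491147.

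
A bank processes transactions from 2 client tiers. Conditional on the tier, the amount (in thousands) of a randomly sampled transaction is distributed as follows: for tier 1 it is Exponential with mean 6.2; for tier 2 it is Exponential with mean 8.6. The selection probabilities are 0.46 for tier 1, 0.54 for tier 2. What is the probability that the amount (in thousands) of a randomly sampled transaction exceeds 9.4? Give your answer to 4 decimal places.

Conditional on each tier, P(X > 9.4): 1: 0.21956; 2: 0.335202.
By total probability, P(X > 9.4) = 0.46·0.21956 + 0.54·0.335202 = 0.282007.

0.2820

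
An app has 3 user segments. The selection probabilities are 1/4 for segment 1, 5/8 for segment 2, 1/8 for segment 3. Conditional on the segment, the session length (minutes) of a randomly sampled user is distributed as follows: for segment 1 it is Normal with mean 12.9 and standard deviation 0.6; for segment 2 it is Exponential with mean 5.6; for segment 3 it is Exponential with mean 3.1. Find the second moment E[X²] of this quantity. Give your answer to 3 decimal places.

For each component E[X²] = Var + (mean)², giving 1: 166.77; 2: 62.72; 3: 19.22.
Overall E[X²] = 0.25·166.77 + 0.625·62.72 + 0.125·19.22 = 83.295.

83.295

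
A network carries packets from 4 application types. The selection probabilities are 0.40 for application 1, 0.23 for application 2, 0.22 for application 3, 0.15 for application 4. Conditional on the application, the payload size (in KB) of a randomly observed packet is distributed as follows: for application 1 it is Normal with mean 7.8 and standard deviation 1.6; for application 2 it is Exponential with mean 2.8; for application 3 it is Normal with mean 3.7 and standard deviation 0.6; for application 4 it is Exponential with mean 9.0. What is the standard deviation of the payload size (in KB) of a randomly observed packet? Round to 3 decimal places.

Per component, 1: μ=7.8, E[X²]=63.4; 2: μ=2.8, E[X²]=15.68; 3: μ=3.7, E[X²]=14.05; 4: μ=9, E[X²]=162.
E[X] = 0.4·7.8 + 0.23·2.8 + 0.22·3.7 + 0.15·9 = 5.928.
E[X²] = 0.4·63.4 + 0.23·15.68 + 0.22·14.05 + 0.15·162 = 56.3574.
Var(X) = E[X²] − (E[X])² = 56.3574 − 35.1412 = 21.2162.
SD(X) = √21.2162 = 4.60611.

4.606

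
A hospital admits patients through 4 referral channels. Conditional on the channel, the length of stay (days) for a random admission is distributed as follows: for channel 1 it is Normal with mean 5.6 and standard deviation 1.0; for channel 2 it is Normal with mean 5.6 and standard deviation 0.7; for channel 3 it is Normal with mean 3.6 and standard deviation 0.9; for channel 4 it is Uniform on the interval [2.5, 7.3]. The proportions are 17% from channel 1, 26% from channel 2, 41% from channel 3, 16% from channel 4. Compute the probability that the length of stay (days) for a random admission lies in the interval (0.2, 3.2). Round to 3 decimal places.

Conditional on each channel, P(0.2 < X < 3.2): 1: 0.0081975; 2: 0.000303383; 3: 0.328282; 4: 0.145833.
By total probability, P(0.2 < X < 3.2) = 0.17·0.0081975 + 0.26·0.000303383 + 0.41·0.328282 + 0.16·0.145833 = 0.159401.

0.159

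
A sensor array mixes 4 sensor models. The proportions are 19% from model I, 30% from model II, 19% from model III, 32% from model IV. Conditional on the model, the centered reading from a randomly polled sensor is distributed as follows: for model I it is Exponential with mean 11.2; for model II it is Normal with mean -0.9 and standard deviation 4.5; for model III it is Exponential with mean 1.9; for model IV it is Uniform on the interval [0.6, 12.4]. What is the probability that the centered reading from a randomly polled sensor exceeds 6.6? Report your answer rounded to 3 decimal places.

0.283

Conditional on each model, P(X > 6.6): I: 0.554723; II: 0.0477904; III: 0.0310026; IV: 0.491525.
By total probability, P(X > 6.6) = 0.19·0.554723 + 0.3·0.0477904 + 0.19·0.0310026 + 0.32·0.491525 = 0.282913.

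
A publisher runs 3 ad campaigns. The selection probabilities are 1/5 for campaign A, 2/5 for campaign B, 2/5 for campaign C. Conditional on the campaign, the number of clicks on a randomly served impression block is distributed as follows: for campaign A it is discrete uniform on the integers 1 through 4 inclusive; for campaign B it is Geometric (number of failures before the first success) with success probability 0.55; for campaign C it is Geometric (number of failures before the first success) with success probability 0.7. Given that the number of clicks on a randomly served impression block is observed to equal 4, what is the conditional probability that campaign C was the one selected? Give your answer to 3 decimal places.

Likelihoods P(X=4 | ·): A: 0.25; B: 0.0225534; C: 0.00567.
Posterior ∝ prior × likelihood. Numerator for C: 0.4·0.00567 = 0.002268.
Normalizing constant: 0.2·0.25 + 0.4·0.0225534 + 0.4·0.00567 = 0.0612894.
P(C | observation) = 0.002268 / 0.0612894 = 0.0370048.

0.037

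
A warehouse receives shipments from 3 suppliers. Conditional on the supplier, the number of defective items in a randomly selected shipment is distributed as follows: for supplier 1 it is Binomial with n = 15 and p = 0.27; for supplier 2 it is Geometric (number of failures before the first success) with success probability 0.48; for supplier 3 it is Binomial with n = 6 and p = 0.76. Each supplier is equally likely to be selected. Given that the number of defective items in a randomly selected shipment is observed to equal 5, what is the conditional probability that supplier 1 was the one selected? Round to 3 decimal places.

0.326

Likelihoods P(X=5 | ·): 1: 0.185184; 2: 0.0182498; 3: 0.365116.
Posterior ∝ prior × likelihood. Numerator for 1: 0.333333·0.185184 = 0.0617279.
Normalizing constant: 0.333333·0.185184 + 0.333333·0.0182498 + 0.333333·0.365116 = 0.189516.
P(1 | observation) = 0.0617279 / 0.189516 = 0.325713.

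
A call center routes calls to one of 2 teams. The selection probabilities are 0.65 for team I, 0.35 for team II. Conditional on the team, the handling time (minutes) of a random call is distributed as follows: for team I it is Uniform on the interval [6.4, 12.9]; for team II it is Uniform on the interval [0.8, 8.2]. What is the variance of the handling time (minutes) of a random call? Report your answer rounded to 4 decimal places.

9.9196

Per component, I: μ=9.65, E[X²]=96.6433; II: μ=4.5, E[X²]=24.8133.
E[X] = 0.65·9.65 + 0.35·4.5 = 7.8475.
E[X²] = 0.65·96.6433 + 0.35·24.8133 = 71.5028.
Var(X) = E[X²] − (E[X])² = 71.5028 − 61.5833 = 9.91958.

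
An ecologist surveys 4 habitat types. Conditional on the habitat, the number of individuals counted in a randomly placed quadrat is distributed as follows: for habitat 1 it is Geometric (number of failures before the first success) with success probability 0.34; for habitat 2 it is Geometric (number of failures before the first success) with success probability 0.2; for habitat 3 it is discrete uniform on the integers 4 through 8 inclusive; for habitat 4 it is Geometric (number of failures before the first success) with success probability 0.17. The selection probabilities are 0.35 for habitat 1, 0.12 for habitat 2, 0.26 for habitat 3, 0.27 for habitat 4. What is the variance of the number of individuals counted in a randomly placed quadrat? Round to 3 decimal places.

15.405

Per component, 1: μ=1.94118, E[X²]=9.47751; 2: μ=4, E[X²]=36; 3: μ=6, E[X²]=38; 4: μ=4.88235, E[X²]=52.5571.
E[X] = 0.35·1.94118 + 0.12·4 + 0.26·6 + 0.27·4.88235 = 4.03765.
E[X²] = 0.35·9.47751 + 0.12·36 + 0.26·38 + 0.27·52.5571 = 31.7075.
Var(X) = E[X²] − (E[X])² = 31.7075 − 16.3026 = 15.4049.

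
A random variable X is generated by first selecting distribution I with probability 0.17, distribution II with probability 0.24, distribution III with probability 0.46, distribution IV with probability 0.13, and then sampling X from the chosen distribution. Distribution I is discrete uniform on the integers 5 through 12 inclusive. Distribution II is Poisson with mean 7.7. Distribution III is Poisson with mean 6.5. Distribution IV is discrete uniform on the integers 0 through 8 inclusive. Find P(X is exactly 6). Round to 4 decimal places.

0.1396

Conditional on each component, P(X = 6): I: 0.125; II: 0.131082; III: 0.157483; IV: 0.111111.
By total probability, P(X = 6) = 0.17·0.125 + 0.24·0.131082 + 0.46·0.157483 + 0.13·0.111111 = 0.139596.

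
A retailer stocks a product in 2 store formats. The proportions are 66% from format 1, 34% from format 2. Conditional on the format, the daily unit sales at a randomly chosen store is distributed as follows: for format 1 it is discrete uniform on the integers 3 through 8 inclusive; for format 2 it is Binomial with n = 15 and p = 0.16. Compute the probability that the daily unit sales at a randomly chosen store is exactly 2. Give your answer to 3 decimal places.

Conditional on each format, P(X = 2): 1: 0; 2: 0.278651.
By total probability, P(X = 2) = 0.66·0 + 0.34·0.278651 = 0.0947412.

0.095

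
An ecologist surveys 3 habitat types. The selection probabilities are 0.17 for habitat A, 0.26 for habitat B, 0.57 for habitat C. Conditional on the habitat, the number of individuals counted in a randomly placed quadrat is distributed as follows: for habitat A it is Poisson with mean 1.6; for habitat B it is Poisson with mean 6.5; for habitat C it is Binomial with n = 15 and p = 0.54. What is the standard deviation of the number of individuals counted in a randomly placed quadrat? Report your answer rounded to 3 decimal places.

3.102

Per component, A: μ=1.6, E[X²]=4.16; B: μ=6.5, E[X²]=48.75; C: μ=8.1, E[X²]=69.336.
E[X] = 0.17·1.6 + 0.26·6.5 + 0.57·8.1 = 6.579.
E[X²] = 0.17·4.16 + 0.26·48.75 + 0.57·69.336 = 52.9037.
Var(X) = E[X²] − (E[X])² = 52.9037 − 43.2832 = 9.62048.
SD(X) = √9.62048 = 3.10169.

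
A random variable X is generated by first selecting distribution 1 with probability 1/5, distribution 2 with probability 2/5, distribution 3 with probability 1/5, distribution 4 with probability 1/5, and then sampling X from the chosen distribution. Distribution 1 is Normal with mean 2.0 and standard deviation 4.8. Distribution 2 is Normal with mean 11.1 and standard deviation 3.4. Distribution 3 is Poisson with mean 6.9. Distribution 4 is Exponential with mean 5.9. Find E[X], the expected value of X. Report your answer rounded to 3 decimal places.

7.400

Component means — 1: 2; 2: 11.1; 3: 6.9; 4: 5.9.
E[X] = 0.2·2 + 0.4·11.1 + 0.2·6.9 + 0.2·5.9 = 7.4.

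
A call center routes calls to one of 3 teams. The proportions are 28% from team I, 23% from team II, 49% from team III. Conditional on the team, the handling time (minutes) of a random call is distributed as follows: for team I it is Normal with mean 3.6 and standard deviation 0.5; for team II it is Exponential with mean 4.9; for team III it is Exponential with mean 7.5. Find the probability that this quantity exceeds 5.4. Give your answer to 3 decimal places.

0.315

Conditional on each team, P(X > 5.4): I: 0.000159109; II: 0.332192; III: 0.486752.
By total probability, P(X > 5.4) = 0.28·0.000159109 + 0.23·0.332192 + 0.49·0.486752 = 0.314957.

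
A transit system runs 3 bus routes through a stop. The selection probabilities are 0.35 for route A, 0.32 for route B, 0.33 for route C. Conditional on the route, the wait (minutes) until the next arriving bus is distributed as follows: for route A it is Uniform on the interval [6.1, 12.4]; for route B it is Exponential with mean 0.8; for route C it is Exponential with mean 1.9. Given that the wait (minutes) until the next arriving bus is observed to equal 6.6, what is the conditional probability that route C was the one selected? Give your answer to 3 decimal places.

Likelihoods f(6.6 | ·): A: 0.15873; B: 0.000326573; C: 0.0163172.
Posterior ∝ prior × likelihood. Numerator for C: 0.33·0.0163172 = 0.00538466.
Normalizing constant: 0.35·0.15873 + 0.32·0.000326573 + 0.33·0.0163172 = 0.0610447.
P(C | observation) = 0.00538466 / 0.0610447 = 0.0882085.

0.088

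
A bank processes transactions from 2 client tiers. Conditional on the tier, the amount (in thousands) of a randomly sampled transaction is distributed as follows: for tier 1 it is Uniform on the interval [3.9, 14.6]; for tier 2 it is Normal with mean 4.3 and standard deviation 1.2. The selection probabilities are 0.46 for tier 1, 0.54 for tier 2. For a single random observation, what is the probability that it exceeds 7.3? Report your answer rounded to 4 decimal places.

0.3172

Conditional on each tier, P(X > 7.3): 1: 0.682243; 2: 0.00620967.
By total probability, P(X > 7.3) = 0.46·0.682243 + 0.54·0.00620967 = 0.317185.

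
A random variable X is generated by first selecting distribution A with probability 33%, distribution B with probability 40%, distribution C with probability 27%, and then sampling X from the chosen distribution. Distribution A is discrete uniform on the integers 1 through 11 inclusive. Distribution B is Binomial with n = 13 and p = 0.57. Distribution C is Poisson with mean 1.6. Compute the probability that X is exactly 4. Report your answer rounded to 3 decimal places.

0.060

Conditional on each component, P(X = 4): A: 0.0909091; B: 0.0379334; C: 0.0551312.
By total probability, P(X = 4) = 0.33·0.0909091 + 0.4·0.0379334 + 0.27·0.0551312 = 0.0600588.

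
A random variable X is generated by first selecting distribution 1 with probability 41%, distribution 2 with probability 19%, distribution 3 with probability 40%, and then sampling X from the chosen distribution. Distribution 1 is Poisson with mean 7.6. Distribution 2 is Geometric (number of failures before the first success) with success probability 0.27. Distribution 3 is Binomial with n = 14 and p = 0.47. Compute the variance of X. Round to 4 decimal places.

Per component, 1: μ=7.6, E[X²]=65.36; 2: μ=2.7037, E[X²]=17.3237; 3: μ=6.58, E[X²]=46.7838.
E[X] = 0.41·7.6 + 0.19·2.7037 + 0.4·6.58 = 6.2617.
E[X²] = 0.41·65.36 + 0.19·17.3237 + 0.4·46.7838 = 48.8026.
Var(X) = E[X²] − (E[X])² = 48.8026 − 39.2089 = 9.5937.

9.5937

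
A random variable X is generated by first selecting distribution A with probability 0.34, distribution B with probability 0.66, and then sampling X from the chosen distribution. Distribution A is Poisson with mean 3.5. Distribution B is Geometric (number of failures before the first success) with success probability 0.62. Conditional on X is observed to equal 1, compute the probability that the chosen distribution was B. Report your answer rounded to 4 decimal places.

0.8123

Likelihoods P(X=1 | ·): A: 0.105691; B: 0.2356.
Posterior ∝ prior × likelihood. Numerator for B: 0.66·0.2356 = 0.155496.
Normalizing constant: 0.34·0.105691 + 0.66·0.2356 = 0.191431.
P(B | observation) = 0.155496 / 0.191431 = 0.812283.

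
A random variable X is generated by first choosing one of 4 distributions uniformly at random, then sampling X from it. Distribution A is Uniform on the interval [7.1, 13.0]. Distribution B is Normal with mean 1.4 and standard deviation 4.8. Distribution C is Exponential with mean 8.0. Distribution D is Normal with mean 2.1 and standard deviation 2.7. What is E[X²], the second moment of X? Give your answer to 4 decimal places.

67.1508

For each component E[X²] = Var + (mean)², giving A: 103.903; B: 25; C: 128; D: 11.7.
Overall E[X²] = 0.25·103.903 + 0.25·25 + 0.25·128 + 0.25·11.7 = 67.1508.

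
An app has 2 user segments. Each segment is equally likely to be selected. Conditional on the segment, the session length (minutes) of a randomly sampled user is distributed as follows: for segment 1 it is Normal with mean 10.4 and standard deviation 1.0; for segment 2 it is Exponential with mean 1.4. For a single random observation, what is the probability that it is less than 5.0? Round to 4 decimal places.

0.4859

Conditional on each segment, P(X < 5.0): 1: 3.33204e-08; 2: 0.971884.
By total probability, P(X < 5.0) = 0.5·3.33204e-08 + 0.5·0.971884 = 0.485942.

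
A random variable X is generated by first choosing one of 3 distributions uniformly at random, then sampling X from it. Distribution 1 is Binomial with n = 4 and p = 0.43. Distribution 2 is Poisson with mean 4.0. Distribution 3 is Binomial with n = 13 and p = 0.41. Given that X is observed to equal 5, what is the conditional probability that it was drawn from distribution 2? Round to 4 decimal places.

Likelihoods P(X=5 | ·): 1: 0; 2: 0.156293; 3: 0.218934.
Posterior ∝ prior × likelihood. Numerator for 2: 0.333333·0.156293 = 0.0520978.
Normalizing constant: 0.333333·0 + 0.333333·0.156293 + 0.333333·0.218934 = 0.125076.
P(2 | observation) = 0.0520978 / 0.125076 = 0.416529.

0.4165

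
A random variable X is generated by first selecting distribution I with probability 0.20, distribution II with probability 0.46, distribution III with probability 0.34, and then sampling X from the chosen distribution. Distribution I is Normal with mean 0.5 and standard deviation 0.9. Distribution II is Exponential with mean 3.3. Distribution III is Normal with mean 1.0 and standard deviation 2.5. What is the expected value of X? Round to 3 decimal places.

Component means — I: 0.5; II: 3.3; III: 1.
E[X] = 0.2·0.5 + 0.46·3.3 + 0.34·1 = 1.958.

1.958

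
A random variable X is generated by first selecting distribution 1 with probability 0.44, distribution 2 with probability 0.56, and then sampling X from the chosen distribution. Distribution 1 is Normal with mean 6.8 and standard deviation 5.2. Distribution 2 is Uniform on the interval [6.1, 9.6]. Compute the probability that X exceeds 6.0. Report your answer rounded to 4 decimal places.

Conditional on each component, P(X > 6.0): 1: 0.561134; 2: 1.
By total probability, P(X > 6.0) = 0.44·0.561134 + 0.56·1 = 0.806899.

0.8069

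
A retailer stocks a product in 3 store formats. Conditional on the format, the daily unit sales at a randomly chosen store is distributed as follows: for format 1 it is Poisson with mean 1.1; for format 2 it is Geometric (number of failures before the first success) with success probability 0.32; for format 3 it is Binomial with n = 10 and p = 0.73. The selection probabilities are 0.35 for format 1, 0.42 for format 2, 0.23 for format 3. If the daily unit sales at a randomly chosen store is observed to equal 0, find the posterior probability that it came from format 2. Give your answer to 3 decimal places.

0.536

Likelihoods P(X=0 | ·): 1: 0.332871; 2: 0.32; 3: 2.05891e-06.
Posterior ∝ prior × likelihood. Numerator for 2: 0.42·0.32 = 0.1344.
Normalizing constant: 0.35·0.332871 + 0.42·0.32 + 0.23·2.05891e-06 = 0.250905.
P(2 | observation) = 0.1344 / 0.250905 = 0.53566.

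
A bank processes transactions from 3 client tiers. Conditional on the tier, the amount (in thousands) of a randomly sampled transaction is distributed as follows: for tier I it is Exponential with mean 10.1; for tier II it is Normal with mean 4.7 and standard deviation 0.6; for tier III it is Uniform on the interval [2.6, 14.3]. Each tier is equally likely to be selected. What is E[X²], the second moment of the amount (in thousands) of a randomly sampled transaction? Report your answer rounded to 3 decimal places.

For each component E[X²] = Var + (mean)², giving I: 204.02; II: 22.45; III: 82.81.
Overall E[X²] = 0.333333·204.02 + 0.333333·22.45 + 0.333333·82.81 = 103.093.

103.093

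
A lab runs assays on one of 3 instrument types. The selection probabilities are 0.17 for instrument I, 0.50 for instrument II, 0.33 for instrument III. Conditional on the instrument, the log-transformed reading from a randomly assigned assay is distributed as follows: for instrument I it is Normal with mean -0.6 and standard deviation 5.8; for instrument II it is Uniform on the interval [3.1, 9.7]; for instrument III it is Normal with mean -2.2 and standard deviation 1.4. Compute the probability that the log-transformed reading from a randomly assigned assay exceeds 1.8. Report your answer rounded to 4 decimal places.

0.5584

Conditional on each instrument, P(X > 1.8): I: 0.339513; II: 1; III: 0.00213737.
By total probability, P(X > 1.8) = 0.17·0.339513 + 0.5·1 + 0.33·0.00213737 = 0.558423.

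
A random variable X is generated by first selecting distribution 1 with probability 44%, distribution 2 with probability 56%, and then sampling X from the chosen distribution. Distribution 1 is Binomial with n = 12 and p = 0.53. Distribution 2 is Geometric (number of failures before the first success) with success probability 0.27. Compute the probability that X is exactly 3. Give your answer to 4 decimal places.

Conditional on each component, P(X = 3): 1: 0.0366548; 2: 0.105035.
By total probability, P(X = 3) = 0.44·0.0366548 + 0.56·0.105035 = 0.0749475.

0.0749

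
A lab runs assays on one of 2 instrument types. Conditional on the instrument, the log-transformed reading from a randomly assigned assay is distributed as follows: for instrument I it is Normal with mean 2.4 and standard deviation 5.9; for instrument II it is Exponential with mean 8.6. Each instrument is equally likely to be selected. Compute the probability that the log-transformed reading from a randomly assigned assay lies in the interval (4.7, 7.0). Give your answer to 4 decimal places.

Conditional on each instrument, P(4.7 < X < 7.0): I: 0.130536; II: 0.135863.
By total probability, P(4.7 < X < 7.0) = 0.5·0.130536 + 0.5·0.135863 = 0.133199.

0.1332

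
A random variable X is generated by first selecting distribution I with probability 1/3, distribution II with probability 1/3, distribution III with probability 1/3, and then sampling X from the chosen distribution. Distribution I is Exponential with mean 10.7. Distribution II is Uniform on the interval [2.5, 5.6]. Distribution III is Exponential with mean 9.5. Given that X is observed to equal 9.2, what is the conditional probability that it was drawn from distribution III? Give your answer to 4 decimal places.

Likelihoods f(9.2 | ·): I: 0.0395553; II: 0; III: 0.0399665.
Posterior ∝ prior × likelihood. Numerator for III: 0.333333·0.0399665 = 0.0133222.
Normalizing constant: 0.333333·0.0395553 + 0.333333·0 + 0.333333·0.0399665 = 0.0265073.
P(III | observation) = 0.0133222 / 0.0265073 = 0.502586.

0.5026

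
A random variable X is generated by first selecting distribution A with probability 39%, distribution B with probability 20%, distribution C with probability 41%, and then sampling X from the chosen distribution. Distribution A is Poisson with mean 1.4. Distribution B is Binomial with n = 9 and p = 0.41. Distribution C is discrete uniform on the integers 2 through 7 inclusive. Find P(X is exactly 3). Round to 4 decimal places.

0.1612

Conditional on each component, P(X = 3): A: 0.112777; B: 0.244198; C: 0.166667.
By total probability, P(X = 3) = 0.39·0.112777 + 0.2·0.244198 + 0.41·0.166667 = 0.161156.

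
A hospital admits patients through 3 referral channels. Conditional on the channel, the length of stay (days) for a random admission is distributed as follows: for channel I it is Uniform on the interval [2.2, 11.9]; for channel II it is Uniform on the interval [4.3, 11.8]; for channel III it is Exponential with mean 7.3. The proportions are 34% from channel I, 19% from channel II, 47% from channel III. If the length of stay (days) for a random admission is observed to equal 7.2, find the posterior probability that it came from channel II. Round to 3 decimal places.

Likelihoods f(7.2 | ·): I: 0.103093; II: 0.133333; III: 0.0510895.
Posterior ∝ prior × likelihood. Numerator for II: 0.19·0.133333 = 0.0253333.
Normalizing constant: 0.34·0.103093 + 0.19·0.133333 + 0.47·0.0510895 = 0.084397.
P(II | observation) = 0.0253333 / 0.084397 = 0.300169.

0.300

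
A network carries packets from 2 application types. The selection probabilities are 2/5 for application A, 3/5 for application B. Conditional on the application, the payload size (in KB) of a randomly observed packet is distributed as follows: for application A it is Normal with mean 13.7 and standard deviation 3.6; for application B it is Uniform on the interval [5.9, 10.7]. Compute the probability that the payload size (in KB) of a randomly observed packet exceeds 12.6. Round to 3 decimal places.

Conditional on each application, P(X > 12.6): A: 0.620028; B: 0.
By total probability, P(X > 12.6) = 0.4·0.620028 + 0.6·0 = 0.248011.

0.248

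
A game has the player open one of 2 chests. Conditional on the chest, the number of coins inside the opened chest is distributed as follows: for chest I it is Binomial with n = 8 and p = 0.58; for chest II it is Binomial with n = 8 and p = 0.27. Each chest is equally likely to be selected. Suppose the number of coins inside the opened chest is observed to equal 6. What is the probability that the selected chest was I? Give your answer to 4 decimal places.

0.9702

Likelihoods P(X=6 | ·): I: 0.188029; II: 0.00578078.
Posterior ∝ prior × likelihood. Numerator for I: 0.5·0.188029 = 0.0940144.
Normalizing constant: 0.5·0.188029 + 0.5·0.00578078 = 0.0969048.
P(I | observation) = 0.0940144 / 0.0969048 = 0.970173.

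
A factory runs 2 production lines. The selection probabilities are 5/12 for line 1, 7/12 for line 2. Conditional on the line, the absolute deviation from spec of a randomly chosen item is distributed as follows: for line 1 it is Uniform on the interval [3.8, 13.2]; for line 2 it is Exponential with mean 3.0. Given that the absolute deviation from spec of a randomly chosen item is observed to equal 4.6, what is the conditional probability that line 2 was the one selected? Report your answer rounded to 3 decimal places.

0.486

Likelihoods f(4.6 | ·): 1: 0.106383; 2: 0.0719384.
Posterior ∝ prior × likelihood. Numerator for 2: 0.583333·0.0719384 = 0.041964.
Normalizing constant: 0.416667·0.106383 + 0.583333·0.0719384 = 0.0862903.
P(2 | observation) = 0.041964 / 0.0862903 = 0.486312.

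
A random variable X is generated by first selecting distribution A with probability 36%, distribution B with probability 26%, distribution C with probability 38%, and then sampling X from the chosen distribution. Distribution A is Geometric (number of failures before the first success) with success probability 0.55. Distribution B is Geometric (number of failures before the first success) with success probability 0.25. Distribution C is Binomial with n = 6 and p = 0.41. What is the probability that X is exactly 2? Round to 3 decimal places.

Conditional on each component, P(X = 2): A: 0.111375; B: 0.140625; C: 0.305539.
By total probability, P(X = 2) = 0.36·0.111375 + 0.26·0.140625 + 0.38·0.305539 = 0.192762.

0.193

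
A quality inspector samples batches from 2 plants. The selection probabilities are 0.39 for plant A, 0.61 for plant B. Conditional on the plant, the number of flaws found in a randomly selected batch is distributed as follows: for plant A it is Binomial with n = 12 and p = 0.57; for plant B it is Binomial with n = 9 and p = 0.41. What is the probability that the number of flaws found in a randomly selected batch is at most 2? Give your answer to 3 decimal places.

Conditional on each plant, P(X ≤ 2): A: 0.00530983; B: 0.213447.
By total probability, P(X ≤ 2) = 0.39·0.00530983 + 0.61·0.213447 = 0.132273.

0.132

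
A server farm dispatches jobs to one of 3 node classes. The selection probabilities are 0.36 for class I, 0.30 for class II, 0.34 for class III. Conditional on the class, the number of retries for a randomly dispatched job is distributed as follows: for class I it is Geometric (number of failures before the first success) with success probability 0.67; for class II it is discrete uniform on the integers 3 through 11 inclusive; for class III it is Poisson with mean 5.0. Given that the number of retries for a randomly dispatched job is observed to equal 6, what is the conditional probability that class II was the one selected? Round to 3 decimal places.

0.400

Likelihoods P(X=6 | ·): I: 0.000865284; II: 0.111111; III: 0.146223.
Posterior ∝ prior × likelihood. Numerator for II: 0.3·0.111111 = 0.0333333.
Normalizing constant: 0.36·0.000865284 + 0.3·0.111111 + 0.34·0.146223 = 0.0833606.
P(II | observation) = 0.0333333 / 0.0833606 = 0.399869.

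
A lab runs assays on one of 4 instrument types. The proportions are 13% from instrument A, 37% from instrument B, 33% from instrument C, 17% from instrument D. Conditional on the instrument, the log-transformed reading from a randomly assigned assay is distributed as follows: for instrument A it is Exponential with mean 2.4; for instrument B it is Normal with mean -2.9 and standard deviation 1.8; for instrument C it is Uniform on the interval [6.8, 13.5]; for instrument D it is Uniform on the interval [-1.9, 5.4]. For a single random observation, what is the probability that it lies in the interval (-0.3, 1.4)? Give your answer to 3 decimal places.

Conditional on each instrument, P(-0.3 < X < 1.4): A: 0.441965; B: 0.0658573; C: 0; D: 0.232877.
By total probability, P(-0.3 < X < 1.4) = 0.13·0.441965 + 0.37·0.0658573 + 0.33·0 + 0.17·0.232877 = 0.121412.

0.121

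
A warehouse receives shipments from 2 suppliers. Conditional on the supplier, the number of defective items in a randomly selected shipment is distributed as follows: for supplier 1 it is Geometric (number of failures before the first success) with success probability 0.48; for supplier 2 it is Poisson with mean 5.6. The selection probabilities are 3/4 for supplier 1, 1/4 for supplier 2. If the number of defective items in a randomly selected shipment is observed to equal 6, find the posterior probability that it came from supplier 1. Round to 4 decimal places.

0.1524

Likelihoods P(X=6 | ·): 1: 0.00948989; 2: 0.158397.
Posterior ∝ prior × likelihood. Numerator for 1: 0.75·0.00948989 = 0.00711742.
Normalizing constant: 0.75·0.00948989 + 0.25·0.158397 = 0.0467166.
P(1 | observation) = 0.00711742 / 0.0467166 = 0.152353.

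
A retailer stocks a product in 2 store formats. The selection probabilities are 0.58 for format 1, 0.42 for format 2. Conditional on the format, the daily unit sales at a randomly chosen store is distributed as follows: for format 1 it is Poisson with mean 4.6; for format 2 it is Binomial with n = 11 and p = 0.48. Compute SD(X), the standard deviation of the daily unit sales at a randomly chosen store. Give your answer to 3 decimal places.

Per component, 1: μ=4.6, E[X²]=25.76; 2: μ=5.28, E[X²]=30.624.
E[X] = 0.58·4.6 + 0.42·5.28 = 4.8856.
E[X²] = 0.58·25.76 + 0.42·30.624 = 27.8029.
Var(X) = E[X²] − (E[X])² = 27.8029 − 23.8691 = 3.93379.
SD(X) = √3.93379 = 1.98338.

1.983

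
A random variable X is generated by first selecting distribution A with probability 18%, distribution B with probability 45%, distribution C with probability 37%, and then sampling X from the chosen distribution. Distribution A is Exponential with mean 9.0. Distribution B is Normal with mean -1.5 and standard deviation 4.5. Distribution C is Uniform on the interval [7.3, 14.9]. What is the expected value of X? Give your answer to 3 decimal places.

5.052

Component means — A: 9; B: -1.5; C: 11.1.
E[X] = 0.18·9 + 0.45·-1.5 + 0.37·11.1 = 5.052.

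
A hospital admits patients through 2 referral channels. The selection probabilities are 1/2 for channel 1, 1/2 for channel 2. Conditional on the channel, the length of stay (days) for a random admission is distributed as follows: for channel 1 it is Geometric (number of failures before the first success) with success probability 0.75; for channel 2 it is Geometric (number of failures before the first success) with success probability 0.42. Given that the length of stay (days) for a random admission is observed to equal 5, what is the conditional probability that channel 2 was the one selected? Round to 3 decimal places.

0.974

Likelihoods P(X=5 | ·): 1: 0.000732422; 2: 0.027567.
Posterior ∝ prior × likelihood. Numerator for 2: 0.5·0.027567 = 0.0137835.
Normalizing constant: 0.5·0.000732422 + 0.5·0.027567 = 0.0141497.
P(2 | observation) = 0.0137835 / 0.0141497 = 0.974119.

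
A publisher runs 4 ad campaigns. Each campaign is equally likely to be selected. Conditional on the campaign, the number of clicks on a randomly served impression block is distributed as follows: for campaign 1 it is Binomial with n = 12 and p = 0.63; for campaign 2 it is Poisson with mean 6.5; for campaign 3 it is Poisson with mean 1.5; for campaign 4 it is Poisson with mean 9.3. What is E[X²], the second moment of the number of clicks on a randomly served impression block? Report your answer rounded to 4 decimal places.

For each component E[X²] = Var + (mean)², giving 1: 59.9508; 2: 48.75; 3: 3.75; 4: 95.79.
Overall E[X²] = 0.25·59.9508 + 0.25·48.75 + 0.25·3.75 + 0.25·95.79 = 52.0602.

52.0602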